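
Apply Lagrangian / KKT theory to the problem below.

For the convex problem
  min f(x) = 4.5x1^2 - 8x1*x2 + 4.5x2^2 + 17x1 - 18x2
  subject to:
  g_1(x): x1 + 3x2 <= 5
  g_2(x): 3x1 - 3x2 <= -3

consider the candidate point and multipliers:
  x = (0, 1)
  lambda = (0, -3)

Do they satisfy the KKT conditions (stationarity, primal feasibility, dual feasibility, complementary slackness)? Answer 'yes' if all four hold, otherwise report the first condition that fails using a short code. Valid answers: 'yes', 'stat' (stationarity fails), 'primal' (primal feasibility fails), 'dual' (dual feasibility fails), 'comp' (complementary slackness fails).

Gradient of f: grad f(x) = Q x + c = (9, -9)
Constraint values g_i(x) = a_i^T x - b_i:
  g_1((0, 1)) = -2
  g_2((0, 1)) = 0
Stationarity residual: grad f(x) + sum_i lambda_i a_i = (0, 0)
  -> stationarity OK
Primal feasibility (all g_i <= 0): OK
Dual feasibility (all lambda_i >= 0): FAILS
Complementary slackness (lambda_i * g_i(x) = 0 for all i): OK

Verdict: the first failing condition is dual_feasibility -> dual.

dual


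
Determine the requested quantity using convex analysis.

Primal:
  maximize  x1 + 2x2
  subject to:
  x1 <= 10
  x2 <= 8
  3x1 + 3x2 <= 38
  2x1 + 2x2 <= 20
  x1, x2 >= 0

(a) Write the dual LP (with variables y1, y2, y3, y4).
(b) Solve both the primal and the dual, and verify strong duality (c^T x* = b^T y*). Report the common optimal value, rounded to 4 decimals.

The standard primal-dual pair for 'max c^T x s.t. A x <= b, x >= 0' is:
  Dual:  min b^T y  s.t.  A^T y >= c,  y >= 0.

So the dual LP is:
  minimize  10y1 + 8y2 + 38y3 + 20y4
  subject to:
    y1 + 3y3 + 2y4 >= 1
    y2 + 3y3 + 2y4 >= 2
    y1, y2, y3, y4 >= 0

Solving the primal: x* = (2, 8).
  primal value c^T x* = 18.
Solving the dual: y* = (0, 1, 0, 0.5).
  dual value b^T y* = 18.
Strong duality: c^T x* = b^T y*. Confirmed.

18


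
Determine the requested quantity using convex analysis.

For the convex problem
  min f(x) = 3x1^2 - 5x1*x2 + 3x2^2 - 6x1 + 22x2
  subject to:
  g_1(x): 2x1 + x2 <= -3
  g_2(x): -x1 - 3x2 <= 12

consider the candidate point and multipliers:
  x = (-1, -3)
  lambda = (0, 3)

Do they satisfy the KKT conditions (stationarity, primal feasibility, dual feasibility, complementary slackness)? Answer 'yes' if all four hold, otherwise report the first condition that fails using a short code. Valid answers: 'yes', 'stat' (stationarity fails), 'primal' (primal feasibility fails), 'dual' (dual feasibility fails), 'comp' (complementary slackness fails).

Gradient of f: grad f(x) = Q x + c = (3, 9)
Constraint values g_i(x) = a_i^T x - b_i:
  g_1((-1, -3)) = -2
  g_2((-1, -3)) = -2
Stationarity residual: grad f(x) + sum_i lambda_i a_i = (0, 0)
  -> stationarity OK
Primal feasibility (all g_i <= 0): OK
Dual feasibility (all lambda_i >= 0): OK
Complementary slackness (lambda_i * g_i(x) = 0 for all i): FAILS

Verdict: the first failing condition is complementary_slackness -> comp.

comp


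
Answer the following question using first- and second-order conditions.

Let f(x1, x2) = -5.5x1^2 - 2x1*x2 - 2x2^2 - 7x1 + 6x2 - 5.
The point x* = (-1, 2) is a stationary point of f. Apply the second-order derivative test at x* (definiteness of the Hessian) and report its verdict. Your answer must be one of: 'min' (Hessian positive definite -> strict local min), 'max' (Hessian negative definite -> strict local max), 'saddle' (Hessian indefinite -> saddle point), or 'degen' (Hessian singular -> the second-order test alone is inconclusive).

Compute the Hessian H = grad^2 f:
  H = [[-11, -2], [-2, -4]]
Verify stationarity: grad f(x*) = H x* + g = (0, 0).
Eigenvalues of H: -11.5311, -3.4689.
Both eigenvalues < 0, so H is negative definite -> x* is a strict local max.

max


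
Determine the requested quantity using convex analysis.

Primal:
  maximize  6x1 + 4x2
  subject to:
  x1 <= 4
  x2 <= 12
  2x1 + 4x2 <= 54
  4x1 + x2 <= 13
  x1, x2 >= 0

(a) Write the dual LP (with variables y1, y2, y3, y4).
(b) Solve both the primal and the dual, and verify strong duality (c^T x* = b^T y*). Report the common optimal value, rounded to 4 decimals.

The standard primal-dual pair for 'max c^T x s.t. A x <= b, x >= 0' is:
  Dual:  min b^T y  s.t.  A^T y >= c,  y >= 0.

So the dual LP is:
  minimize  4y1 + 12y2 + 54y3 + 13y4
  subject to:
    y1 + 2y3 + 4y4 >= 6
    y2 + 4y3 + y4 >= 4
    y1, y2, y3, y4 >= 0

Solving the primal: x* = (0.25, 12).
  primal value c^T x* = 49.5.
Solving the dual: y* = (0, 2.5, 0, 1.5).
  dual value b^T y* = 49.5.
Strong duality: c^T x* = b^T y*. Confirmed.

49.5


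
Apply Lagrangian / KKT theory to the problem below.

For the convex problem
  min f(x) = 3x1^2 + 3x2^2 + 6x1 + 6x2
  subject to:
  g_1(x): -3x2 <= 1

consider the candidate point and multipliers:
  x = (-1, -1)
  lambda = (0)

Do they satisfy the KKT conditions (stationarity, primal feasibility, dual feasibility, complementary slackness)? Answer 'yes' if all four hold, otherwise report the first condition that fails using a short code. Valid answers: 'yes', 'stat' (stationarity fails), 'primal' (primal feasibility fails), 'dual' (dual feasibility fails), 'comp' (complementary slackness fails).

Gradient of f: grad f(x) = Q x + c = (0, 0)
Constraint values g_i(x) = a_i^T x - b_i:
  g_1((-1, -1)) = 2
Stationarity residual: grad f(x) + sum_i lambda_i a_i = (0, 0)
  -> stationarity OK
Primal feasibility (all g_i <= 0): FAILS
Dual feasibility (all lambda_i >= 0): OK
Complementary slackness (lambda_i * g_i(x) = 0 for all i): OK

Verdict: the first failing condition is primal_feasibility -> primal.

primal


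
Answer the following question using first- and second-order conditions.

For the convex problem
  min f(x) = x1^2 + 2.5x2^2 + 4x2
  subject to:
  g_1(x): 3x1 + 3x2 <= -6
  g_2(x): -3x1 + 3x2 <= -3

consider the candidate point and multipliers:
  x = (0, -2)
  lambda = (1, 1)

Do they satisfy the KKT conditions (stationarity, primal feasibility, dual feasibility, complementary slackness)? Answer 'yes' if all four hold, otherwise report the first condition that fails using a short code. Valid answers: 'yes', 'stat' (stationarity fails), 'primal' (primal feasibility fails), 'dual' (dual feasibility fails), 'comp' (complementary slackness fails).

Gradient of f: grad f(x) = Q x + c = (0, -6)
Constraint values g_i(x) = a_i^T x - b_i:
  g_1((0, -2)) = 0
  g_2((0, -2)) = -3
Stationarity residual: grad f(x) + sum_i lambda_i a_i = (0, 0)
  -> stationarity OK
Primal feasibility (all g_i <= 0): OK
Dual feasibility (all lambda_i >= 0): OK
Complementary slackness (lambda_i * g_i(x) = 0 for all i): FAILS

Verdict: the first failing condition is complementary_slackness -> comp.

comp


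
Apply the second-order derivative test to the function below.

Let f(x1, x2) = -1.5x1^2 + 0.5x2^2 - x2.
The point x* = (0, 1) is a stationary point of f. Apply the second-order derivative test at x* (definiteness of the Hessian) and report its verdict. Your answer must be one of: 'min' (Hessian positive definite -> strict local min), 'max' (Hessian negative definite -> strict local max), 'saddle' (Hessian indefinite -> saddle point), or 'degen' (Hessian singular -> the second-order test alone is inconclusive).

Compute the Hessian H = grad^2 f:
  H = [[-3, 0], [0, 1]]
Verify stationarity: grad f(x*) = H x* + g = (0, 0).
Eigenvalues of H: -3, 1.
Eigenvalues have mixed signs, so H is indefinite -> x* is a saddle point.

saddle


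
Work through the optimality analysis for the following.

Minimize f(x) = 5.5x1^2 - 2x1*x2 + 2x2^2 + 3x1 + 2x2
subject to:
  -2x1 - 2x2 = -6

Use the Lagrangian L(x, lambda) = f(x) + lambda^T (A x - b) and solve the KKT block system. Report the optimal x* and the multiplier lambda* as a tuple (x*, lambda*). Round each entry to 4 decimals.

Form the Lagrangian:
  L(x, lambda) = (1/2) x^T Q x + c^T x + lambda^T (A x - b)
Stationarity (grad_x L = 0): Q x + c + A^T lambda = 0.
Primal feasibility: A x = b.

This gives the KKT block system:
  [ Q   A^T ] [ x     ]   [-c ]
  [ A    0  ] [ lambda ] = [ b ]

Solving the linear system:
  x*      = (0.8947, 2.1053)
  lambda* = (4.3158)
  f(x*)   = 16.3947

x* = (0.8947, 2.1053), lambda* = (4.3158)


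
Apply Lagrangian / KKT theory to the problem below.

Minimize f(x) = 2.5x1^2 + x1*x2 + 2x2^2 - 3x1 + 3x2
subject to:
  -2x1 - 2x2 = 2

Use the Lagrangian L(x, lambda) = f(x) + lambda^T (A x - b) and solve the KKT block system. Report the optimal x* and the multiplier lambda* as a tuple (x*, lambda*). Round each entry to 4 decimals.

Form the Lagrangian:
  L(x, lambda) = (1/2) x^T Q x + c^T x + lambda^T (A x - b)
Stationarity (grad_x L = 0): Q x + c + A^T lambda = 0.
Primal feasibility: A x = b.

This gives the KKT block system:
  [ Q   A^T ] [ x     ]   [-c ]
  [ A    0  ] [ lambda ] = [ b ]

Solving the linear system:
  x*      = (0.4286, -1.4286)
  lambda* = (-1.1429)
  f(x*)   = -1.6429

x* = (0.4286, -1.4286), lambda* = (-1.1429)


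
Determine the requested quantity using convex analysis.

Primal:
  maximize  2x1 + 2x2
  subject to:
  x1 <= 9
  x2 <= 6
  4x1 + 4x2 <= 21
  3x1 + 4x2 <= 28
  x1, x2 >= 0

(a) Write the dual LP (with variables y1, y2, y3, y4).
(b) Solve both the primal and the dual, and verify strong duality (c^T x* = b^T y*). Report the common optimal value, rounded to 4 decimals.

The standard primal-dual pair for 'max c^T x s.t. A x <= b, x >= 0' is:
  Dual:  min b^T y  s.t.  A^T y >= c,  y >= 0.

So the dual LP is:
  minimize  9y1 + 6y2 + 21y3 + 28y4
  subject to:
    y1 + 4y3 + 3y4 >= 2
    y2 + 4y3 + 4y4 >= 2
    y1, y2, y3, y4 >= 0

Solving the primal: x* = (5.25, 0).
  primal value c^T x* = 10.5.
Solving the dual: y* = (0, 0, 0.5, 0).
  dual value b^T y* = 10.5.
Strong duality: c^T x* = b^T y*. Confirmed.

10.5


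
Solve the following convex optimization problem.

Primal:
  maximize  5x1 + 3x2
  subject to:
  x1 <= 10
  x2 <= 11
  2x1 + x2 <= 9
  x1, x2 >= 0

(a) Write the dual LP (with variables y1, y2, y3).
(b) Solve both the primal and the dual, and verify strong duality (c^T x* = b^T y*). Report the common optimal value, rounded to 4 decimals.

The standard primal-dual pair for 'max c^T x s.t. A x <= b, x >= 0' is:
  Dual:  min b^T y  s.t.  A^T y >= c,  y >= 0.

So the dual LP is:
  minimize  10y1 + 11y2 + 9y3
  subject to:
    y1 + 2y3 >= 5
    y2 + y3 >= 3
    y1, y2, y3 >= 0

Solving the primal: x* = (0, 9).
  primal value c^T x* = 27.
Solving the dual: y* = (0, 0, 3).
  dual value b^T y* = 27.
Strong duality: c^T x* = b^T y*. Confirmed.

27


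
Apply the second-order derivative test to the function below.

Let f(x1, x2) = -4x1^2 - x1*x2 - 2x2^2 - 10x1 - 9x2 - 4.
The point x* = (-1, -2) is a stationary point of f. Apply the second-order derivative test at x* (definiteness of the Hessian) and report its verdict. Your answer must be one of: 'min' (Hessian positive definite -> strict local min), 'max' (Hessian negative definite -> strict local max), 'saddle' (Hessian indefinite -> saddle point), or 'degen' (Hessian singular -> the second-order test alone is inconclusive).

Compute the Hessian H = grad^2 f:
  H = [[-8, -1], [-1, -4]]
Verify stationarity: grad f(x*) = H x* + g = (0, 0).
Eigenvalues of H: -8.2361, -3.7639.
Both eigenvalues < 0, so H is negative definite -> x* is a strict local max.

max


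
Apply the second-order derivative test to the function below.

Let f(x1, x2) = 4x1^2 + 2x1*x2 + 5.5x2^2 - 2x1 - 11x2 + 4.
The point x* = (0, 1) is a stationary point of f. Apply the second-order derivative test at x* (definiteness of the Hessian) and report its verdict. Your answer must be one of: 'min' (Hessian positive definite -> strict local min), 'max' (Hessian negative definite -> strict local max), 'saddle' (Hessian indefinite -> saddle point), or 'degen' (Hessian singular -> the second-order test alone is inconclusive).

Compute the Hessian H = grad^2 f:
  H = [[8, 2], [2, 11]]
Verify stationarity: grad f(x*) = H x* + g = (0, 0).
Eigenvalues of H: 7, 12.
Both eigenvalues > 0, so H is positive definite -> x* is a strict local min.

min


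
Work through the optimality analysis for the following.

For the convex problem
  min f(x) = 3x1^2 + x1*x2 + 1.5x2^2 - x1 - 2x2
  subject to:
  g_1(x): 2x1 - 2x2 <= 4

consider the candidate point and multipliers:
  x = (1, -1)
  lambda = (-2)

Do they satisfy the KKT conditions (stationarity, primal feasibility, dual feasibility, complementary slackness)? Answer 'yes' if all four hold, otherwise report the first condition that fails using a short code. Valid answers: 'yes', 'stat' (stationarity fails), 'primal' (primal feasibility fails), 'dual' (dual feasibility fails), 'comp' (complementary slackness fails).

Gradient of f: grad f(x) = Q x + c = (4, -4)
Constraint values g_i(x) = a_i^T x - b_i:
  g_1((1, -1)) = 0
Stationarity residual: grad f(x) + sum_i lambda_i a_i = (0, 0)
  -> stationarity OK
Primal feasibility (all g_i <= 0): OK
Dual feasibility (all lambda_i >= 0): FAILS
Complementary slackness (lambda_i * g_i(x) = 0 for all i): OK

Verdict: the first failing condition is dual_feasibility -> dual.

dual


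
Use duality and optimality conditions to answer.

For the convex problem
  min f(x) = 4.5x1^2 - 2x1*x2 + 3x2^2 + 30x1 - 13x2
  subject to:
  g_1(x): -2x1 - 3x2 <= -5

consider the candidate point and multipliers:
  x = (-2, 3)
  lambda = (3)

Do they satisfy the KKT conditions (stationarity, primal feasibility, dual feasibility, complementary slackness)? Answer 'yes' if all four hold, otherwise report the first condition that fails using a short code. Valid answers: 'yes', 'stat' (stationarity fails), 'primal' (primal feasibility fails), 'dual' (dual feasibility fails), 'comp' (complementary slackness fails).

Gradient of f: grad f(x) = Q x + c = (6, 9)
Constraint values g_i(x) = a_i^T x - b_i:
  g_1((-2, 3)) = 0
Stationarity residual: grad f(x) + sum_i lambda_i a_i = (0, 0)
  -> stationarity OK
Primal feasibility (all g_i <= 0): OK
Dual feasibility (all lambda_i >= 0): OK
Complementary slackness (lambda_i * g_i(x) = 0 for all i): OK

Verdict: yes, KKT holds.

yes


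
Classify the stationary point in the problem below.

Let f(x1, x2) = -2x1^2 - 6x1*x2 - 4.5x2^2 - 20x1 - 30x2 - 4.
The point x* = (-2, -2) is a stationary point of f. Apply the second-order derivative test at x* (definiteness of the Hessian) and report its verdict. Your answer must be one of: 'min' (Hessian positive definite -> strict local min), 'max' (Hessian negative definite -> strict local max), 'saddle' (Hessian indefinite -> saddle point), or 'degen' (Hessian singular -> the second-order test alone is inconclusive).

Compute the Hessian H = grad^2 f:
  H = [[-4, -6], [-6, -9]]
Verify stationarity: grad f(x*) = H x* + g = (0, 0).
Eigenvalues of H: -13, 0.
H has a zero eigenvalue (singular; negative semidefinite but not definite), so H is neither positive definite, negative definite, nor indefinite. The second-order test alone is inconclusive -> degen.
(Indeed, f is constant along the null direction of H through x*, so x* is not a strict local extremum.)

degen


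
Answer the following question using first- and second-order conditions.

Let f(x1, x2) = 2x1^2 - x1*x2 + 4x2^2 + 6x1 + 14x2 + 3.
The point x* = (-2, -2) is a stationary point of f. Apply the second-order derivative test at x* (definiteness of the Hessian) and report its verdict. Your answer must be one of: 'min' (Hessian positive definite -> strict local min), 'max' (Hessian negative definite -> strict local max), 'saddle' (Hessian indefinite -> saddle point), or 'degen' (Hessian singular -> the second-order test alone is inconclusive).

Compute the Hessian H = grad^2 f:
  H = [[4, -1], [-1, 8]]
Verify stationarity: grad f(x*) = H x* + g = (0, 0).
Eigenvalues of H: 3.7639, 8.2361.
Both eigenvalues > 0, so H is positive definite -> x* is a strict local min.

min


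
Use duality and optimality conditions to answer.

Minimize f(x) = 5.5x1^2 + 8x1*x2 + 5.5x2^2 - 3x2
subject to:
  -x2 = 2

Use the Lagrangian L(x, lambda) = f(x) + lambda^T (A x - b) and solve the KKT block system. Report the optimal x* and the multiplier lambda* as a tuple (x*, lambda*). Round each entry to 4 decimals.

Form the Lagrangian:
  L(x, lambda) = (1/2) x^T Q x + c^T x + lambda^T (A x - b)
Stationarity (grad_x L = 0): Q x + c + A^T lambda = 0.
Primal feasibility: A x = b.

This gives the KKT block system:
  [ Q   A^T ] [ x     ]   [-c ]
  [ A    0  ] [ lambda ] = [ b ]

Solving the linear system:
  x*      = (1.4545, -2)
  lambda* = (-13.3636)
  f(x*)   = 16.3636

x* = (1.4545, -2), lambda* = (-13.3636)


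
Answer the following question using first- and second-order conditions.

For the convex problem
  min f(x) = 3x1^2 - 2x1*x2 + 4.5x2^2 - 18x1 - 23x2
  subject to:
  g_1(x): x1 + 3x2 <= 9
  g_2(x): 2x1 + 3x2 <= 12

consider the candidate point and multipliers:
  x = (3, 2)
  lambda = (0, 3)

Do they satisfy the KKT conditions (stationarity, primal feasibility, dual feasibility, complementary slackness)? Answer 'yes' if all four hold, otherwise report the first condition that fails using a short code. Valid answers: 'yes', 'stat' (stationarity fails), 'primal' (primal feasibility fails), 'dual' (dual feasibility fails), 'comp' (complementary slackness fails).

Gradient of f: grad f(x) = Q x + c = (-4, -11)
Constraint values g_i(x) = a_i^T x - b_i:
  g_1((3, 2)) = 0
  g_2((3, 2)) = 0
Stationarity residual: grad f(x) + sum_i lambda_i a_i = (2, -2)
  -> stationarity FAILS
Primal feasibility (all g_i <= 0): OK
Dual feasibility (all lambda_i >= 0): OK
Complementary slackness (lambda_i * g_i(x) = 0 for all i): OK

Verdict: the first failing condition is stationarity -> stat.

stat


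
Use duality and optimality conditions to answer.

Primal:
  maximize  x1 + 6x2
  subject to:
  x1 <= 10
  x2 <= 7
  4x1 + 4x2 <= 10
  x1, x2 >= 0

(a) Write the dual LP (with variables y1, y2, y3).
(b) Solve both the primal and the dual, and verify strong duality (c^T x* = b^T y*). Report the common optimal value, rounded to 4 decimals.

The standard primal-dual pair for 'max c^T x s.t. A x <= b, x >= 0' is:
  Dual:  min b^T y  s.t.  A^T y >= c,  y >= 0.

So the dual LP is:
  minimize  10y1 + 7y2 + 10y3
  subject to:
    y1 + 4y3 >= 1
    y2 + 4y3 >= 6
    y1, y2, y3 >= 0

Solving the primal: x* = (0, 2.5).
  primal value c^T x* = 15.
Solving the dual: y* = (0, 0, 1.5).
  dual value b^T y* = 15.
Strong duality: c^T x* = b^T y*. Confirmed.

15


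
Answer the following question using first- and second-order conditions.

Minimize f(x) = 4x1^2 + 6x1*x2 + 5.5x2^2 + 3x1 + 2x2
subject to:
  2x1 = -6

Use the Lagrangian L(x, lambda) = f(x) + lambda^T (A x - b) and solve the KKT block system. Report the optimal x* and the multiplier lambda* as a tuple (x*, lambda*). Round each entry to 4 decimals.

Form the Lagrangian:
  L(x, lambda) = (1/2) x^T Q x + c^T x + lambda^T (A x - b)
Stationarity (grad_x L = 0): Q x + c + A^T lambda = 0.
Primal feasibility: A x = b.

This gives the KKT block system:
  [ Q   A^T ] [ x     ]   [-c ]
  [ A    0  ] [ lambda ] = [ b ]

Solving the linear system:
  x*      = (-3, 1.4545)
  lambda* = (6.1364)
  f(x*)   = 15.3636

x* = (-3, 1.4545), lambda* = (6.1364)


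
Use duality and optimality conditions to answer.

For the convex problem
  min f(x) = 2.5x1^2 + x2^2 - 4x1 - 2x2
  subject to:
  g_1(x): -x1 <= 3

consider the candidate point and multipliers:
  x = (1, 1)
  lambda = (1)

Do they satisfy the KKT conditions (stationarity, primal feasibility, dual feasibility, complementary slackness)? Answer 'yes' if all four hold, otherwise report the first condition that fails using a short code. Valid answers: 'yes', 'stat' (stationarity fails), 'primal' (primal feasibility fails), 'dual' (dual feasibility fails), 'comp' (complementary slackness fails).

Gradient of f: grad f(x) = Q x + c = (1, 0)
Constraint values g_i(x) = a_i^T x - b_i:
  g_1((1, 1)) = -4
Stationarity residual: grad f(x) + sum_i lambda_i a_i = (0, 0)
  -> stationarity OK
Primal feasibility (all g_i <= 0): OK
Dual feasibility (all lambda_i >= 0): OK
Complementary slackness (lambda_i * g_i(x) = 0 for all i): FAILS

Verdict: the first failing condition is complementary_slackness -> comp.

comp


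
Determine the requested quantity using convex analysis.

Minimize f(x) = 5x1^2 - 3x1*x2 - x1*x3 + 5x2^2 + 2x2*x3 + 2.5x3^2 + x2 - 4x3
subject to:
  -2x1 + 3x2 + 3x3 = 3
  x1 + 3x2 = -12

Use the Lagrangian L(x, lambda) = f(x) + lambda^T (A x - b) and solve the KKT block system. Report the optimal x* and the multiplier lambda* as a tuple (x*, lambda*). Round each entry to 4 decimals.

Form the Lagrangian:
  L(x, lambda) = (1/2) x^T Q x + c^T x + lambda^T (A x - b)
Stationarity (grad_x L = 0): Q x + c + A^T lambda = 0.
Primal feasibility: A x = b.

This gives the KKT block system:
  [ Q   A^T ] [ x     ]   [-c ]
  [ A    0  ] [ lambda ] = [ b ]

Solving the linear system:
  x*      = (-2.0075, -3.3308, 2.9925)
  lambda* = (-2.1028, 8.8697)
  f(x*)   = 48.7218

x* = (-2.0075, -3.3308, 2.9925), lambda* = (-2.1028, 8.8697)


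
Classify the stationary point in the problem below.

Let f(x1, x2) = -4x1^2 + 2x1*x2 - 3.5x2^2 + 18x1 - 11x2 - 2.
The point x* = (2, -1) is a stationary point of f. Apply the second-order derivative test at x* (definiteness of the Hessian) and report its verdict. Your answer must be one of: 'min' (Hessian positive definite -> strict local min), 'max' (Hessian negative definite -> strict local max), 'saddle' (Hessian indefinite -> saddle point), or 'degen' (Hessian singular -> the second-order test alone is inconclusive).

Compute the Hessian H = grad^2 f:
  H = [[-8, 2], [2, -7]]
Verify stationarity: grad f(x*) = H x* + g = (0, 0).
Eigenvalues of H: -9.5616, -5.4384.
Both eigenvalues < 0, so H is negative definite -> x* is a strict local max.

max


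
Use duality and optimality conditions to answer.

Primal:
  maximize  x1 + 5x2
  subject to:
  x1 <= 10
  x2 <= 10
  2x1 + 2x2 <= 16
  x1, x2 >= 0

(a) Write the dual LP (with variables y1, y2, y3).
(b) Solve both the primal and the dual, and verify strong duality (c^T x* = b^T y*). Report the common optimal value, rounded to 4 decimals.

The standard primal-dual pair for 'max c^T x s.t. A x <= b, x >= 0' is:
  Dual:  min b^T y  s.t.  A^T y >= c,  y >= 0.

So the dual LP is:
  minimize  10y1 + 10y2 + 16y3
  subject to:
    y1 + 2y3 >= 1
    y2 + 2y3 >= 5
    y1, y2, y3 >= 0

Solving the primal: x* = (0, 8).
  primal value c^T x* = 40.
Solving the dual: y* = (0, 0, 2.5).
  dual value b^T y* = 40.
Strong duality: c^T x* = b^T y*. Confirmed.

40


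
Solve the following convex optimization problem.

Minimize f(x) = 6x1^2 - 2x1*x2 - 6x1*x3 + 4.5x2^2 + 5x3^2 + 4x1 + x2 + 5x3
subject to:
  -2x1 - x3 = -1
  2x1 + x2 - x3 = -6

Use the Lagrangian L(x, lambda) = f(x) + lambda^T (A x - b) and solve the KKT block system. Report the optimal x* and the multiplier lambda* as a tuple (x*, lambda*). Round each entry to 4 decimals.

Form the Lagrangian:
  L(x, lambda) = (1/2) x^T Q x + c^T x + lambda^T (A x - b)
Stationarity (grad_x L = 0): Q x + c + A^T lambda = 0.
Primal feasibility: A x = b.

This gives the KKT block system:
  [ Q   A^T ] [ x     ]   [-c ]
  [ A    0  ] [ lambda ] = [ b ]

Solving the linear system:
  x*      = (-0.6525, -2.3898, 2.3051)
  lambda* = (12.7627, 19.2034)
  f(x*)   = 67.2542

x* = (-0.6525, -2.3898, 2.3051), lambda* = (12.7627, 19.2034)


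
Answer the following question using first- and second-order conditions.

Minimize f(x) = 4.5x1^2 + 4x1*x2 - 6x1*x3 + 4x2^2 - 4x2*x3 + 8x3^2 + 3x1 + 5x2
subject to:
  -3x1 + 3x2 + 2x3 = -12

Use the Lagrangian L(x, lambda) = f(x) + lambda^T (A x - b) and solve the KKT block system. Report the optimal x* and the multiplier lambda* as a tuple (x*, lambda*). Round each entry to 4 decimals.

Form the Lagrangian:
  L(x, lambda) = (1/2) x^T Q x + c^T x + lambda^T (A x - b)
Stationarity (grad_x L = 0): Q x + c + A^T lambda = 0.
Primal feasibility: A x = b.

This gives the KKT block system:
  [ Q   A^T ] [ x     ]   [-c ]
  [ A    0  ] [ lambda ] = [ b ]

Solving the linear system:
  x*      = (1.2861, -2.4232, -0.4359)
  lambda* = (2.4993)
  f(x*)   = 10.8666

x* = (1.2861, -2.4232, -0.4359), lambda* = (2.4993)


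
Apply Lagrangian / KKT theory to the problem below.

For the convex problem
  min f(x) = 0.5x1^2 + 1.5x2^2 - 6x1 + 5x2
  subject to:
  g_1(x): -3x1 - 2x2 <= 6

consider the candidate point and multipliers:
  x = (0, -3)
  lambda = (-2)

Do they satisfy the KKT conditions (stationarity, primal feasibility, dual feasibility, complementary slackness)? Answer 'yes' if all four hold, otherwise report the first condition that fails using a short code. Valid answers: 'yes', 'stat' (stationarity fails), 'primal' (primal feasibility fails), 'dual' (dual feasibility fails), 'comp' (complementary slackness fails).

Gradient of f: grad f(x) = Q x + c = (-6, -4)
Constraint values g_i(x) = a_i^T x - b_i:
  g_1((0, -3)) = 0
Stationarity residual: grad f(x) + sum_i lambda_i a_i = (0, 0)
  -> stationarity OK
Primal feasibility (all g_i <= 0): OK
Dual feasibility (all lambda_i >= 0): FAILS
Complementary slackness (lambda_i * g_i(x) = 0 for all i): OK

Verdict: the first failing condition is dual_feasibility -> dual.

dual


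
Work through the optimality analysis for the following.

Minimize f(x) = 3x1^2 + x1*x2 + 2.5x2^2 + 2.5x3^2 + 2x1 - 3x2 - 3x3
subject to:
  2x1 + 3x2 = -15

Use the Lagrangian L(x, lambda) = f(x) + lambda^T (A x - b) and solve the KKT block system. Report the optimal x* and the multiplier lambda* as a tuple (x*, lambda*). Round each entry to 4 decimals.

Form the Lagrangian:
  L(x, lambda) = (1/2) x^T Q x + c^T x + lambda^T (A x - b)
Stationarity (grad_x L = 0): Q x + c + A^T lambda = 0.
Primal feasibility: A x = b.

This gives the KKT block system:
  [ Q   A^T ] [ x     ]   [-c ]
  [ A    0  ] [ lambda ] = [ b ]

Solving the linear system:
  x*      = (-2.2742, -3.4839, 0.6)
  lambda* = (7.5645)
  f(x*)   = 58.7855

x* = (-2.2742, -3.4839, 0.6), lambda* = (7.5645)


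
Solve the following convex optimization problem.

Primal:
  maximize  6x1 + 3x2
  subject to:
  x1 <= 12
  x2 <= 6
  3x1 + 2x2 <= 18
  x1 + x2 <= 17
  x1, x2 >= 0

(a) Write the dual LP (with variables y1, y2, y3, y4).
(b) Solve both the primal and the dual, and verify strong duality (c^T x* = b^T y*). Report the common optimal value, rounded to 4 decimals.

The standard primal-dual pair for 'max c^T x s.t. A x <= b, x >= 0' is:
  Dual:  min b^T y  s.t.  A^T y >= c,  y >= 0.

So the dual LP is:
  minimize  12y1 + 6y2 + 18y3 + 17y4
  subject to:
    y1 + 3y3 + y4 >= 6
    y2 + 2y3 + y4 >= 3
    y1, y2, y3, y4 >= 0

Solving the primal: x* = (6, 0).
  primal value c^T x* = 36.
Solving the dual: y* = (0, 0, 2, 0).
  dual value b^T y* = 36.
Strong duality: c^T x* = b^T y*. Confirmed.

36


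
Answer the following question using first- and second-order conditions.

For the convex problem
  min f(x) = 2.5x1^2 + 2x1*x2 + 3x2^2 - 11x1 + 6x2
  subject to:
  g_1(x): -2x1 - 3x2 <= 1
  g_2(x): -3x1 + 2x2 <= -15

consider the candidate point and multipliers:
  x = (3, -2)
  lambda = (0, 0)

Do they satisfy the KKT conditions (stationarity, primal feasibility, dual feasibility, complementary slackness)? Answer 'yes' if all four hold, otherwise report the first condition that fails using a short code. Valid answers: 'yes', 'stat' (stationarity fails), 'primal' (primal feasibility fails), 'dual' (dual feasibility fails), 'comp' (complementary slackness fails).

Gradient of f: grad f(x) = Q x + c = (0, 0)
Constraint values g_i(x) = a_i^T x - b_i:
  g_1((3, -2)) = -1
  g_2((3, -2)) = 2
Stationarity residual: grad f(x) + sum_i lambda_i a_i = (0, 0)
  -> stationarity OK
Primal feasibility (all g_i <= 0): FAILS
Dual feasibility (all lambda_i >= 0): OK
Complementary slackness (lambda_i * g_i(x) = 0 for all i): OK

Verdict: the first failing condition is primal_feasibility -> primal.

primal


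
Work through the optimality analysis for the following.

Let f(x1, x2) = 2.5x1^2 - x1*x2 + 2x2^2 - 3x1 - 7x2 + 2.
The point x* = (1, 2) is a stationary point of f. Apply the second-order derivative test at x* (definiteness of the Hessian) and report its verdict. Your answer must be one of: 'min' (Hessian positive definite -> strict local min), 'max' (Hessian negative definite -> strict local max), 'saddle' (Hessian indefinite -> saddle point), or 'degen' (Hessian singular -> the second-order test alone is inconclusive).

Compute the Hessian H = grad^2 f:
  H = [[5, -1], [-1, 4]]
Verify stationarity: grad f(x*) = H x* + g = (0, 0).
Eigenvalues of H: 3.382, 5.618.
Both eigenvalues > 0, so H is positive definite -> x* is a strict local min.

min


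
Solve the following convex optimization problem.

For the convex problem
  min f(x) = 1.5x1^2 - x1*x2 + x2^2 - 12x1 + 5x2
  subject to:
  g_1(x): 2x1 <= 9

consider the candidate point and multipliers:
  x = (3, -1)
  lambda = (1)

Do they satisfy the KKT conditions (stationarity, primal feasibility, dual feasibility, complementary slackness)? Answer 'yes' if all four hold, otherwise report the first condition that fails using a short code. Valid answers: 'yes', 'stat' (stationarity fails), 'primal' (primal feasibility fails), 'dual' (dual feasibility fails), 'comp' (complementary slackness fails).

Gradient of f: grad f(x) = Q x + c = (-2, 0)
Constraint values g_i(x) = a_i^T x - b_i:
  g_1((3, -1)) = -3
Stationarity residual: grad f(x) + sum_i lambda_i a_i = (0, 0)
  -> stationarity OK
Primal feasibility (all g_i <= 0): OK
Dual feasibility (all lambda_i >= 0): OK
Complementary slackness (lambda_i * g_i(x) = 0 for all i): FAILS

Verdict: the first failing condition is complementary_slackness -> comp.

comp


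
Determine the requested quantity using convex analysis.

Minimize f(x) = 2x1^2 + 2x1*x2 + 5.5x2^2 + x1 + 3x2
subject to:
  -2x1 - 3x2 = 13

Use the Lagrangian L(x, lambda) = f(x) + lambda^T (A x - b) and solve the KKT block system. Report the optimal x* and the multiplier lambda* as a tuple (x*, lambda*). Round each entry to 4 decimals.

Form the Lagrangian:
  L(x, lambda) = (1/2) x^T Q x + c^T x + lambda^T (A x - b)
Stationarity (grad_x L = 0): Q x + c + A^T lambda = 0.
Primal feasibility: A x = b.

This gives the KKT block system:
  [ Q   A^T ] [ x     ]   [-c ]
  [ A    0  ] [ lambda ] = [ b ]

Solving the linear system:
  x*      = (-3.5536, -1.9643)
  lambda* = (-8.5714)
  f(x*)   = 50.9911

x* = (-3.5536, -1.9643), lambda* = (-8.5714)


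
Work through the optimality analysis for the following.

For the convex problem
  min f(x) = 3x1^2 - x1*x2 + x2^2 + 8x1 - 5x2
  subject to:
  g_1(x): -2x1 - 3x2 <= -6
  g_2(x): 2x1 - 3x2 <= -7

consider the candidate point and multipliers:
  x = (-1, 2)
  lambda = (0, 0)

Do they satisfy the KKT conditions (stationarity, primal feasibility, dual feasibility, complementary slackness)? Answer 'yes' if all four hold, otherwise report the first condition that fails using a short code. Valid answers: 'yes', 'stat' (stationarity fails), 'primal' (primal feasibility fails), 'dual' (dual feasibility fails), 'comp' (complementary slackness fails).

Gradient of f: grad f(x) = Q x + c = (0, 0)
Constraint values g_i(x) = a_i^T x - b_i:
  g_1((-1, 2)) = 2
  g_2((-1, 2)) = -1
Stationarity residual: grad f(x) + sum_i lambda_i a_i = (0, 0)
  -> stationarity OK
Primal feasibility (all g_i <= 0): FAILS
Dual feasibility (all lambda_i >= 0): OK
Complementary slackness (lambda_i * g_i(x) = 0 for all i): OK

Verdict: the first failing condition is primal_feasibility -> primal.

primal


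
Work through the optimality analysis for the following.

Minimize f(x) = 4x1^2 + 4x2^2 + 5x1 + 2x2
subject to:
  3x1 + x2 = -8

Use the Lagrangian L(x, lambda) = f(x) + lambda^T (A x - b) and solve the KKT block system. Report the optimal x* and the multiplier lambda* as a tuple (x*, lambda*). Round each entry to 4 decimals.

Form the Lagrangian:
  L(x, lambda) = (1/2) x^T Q x + c^T x + lambda^T (A x - b)
Stationarity (grad_x L = 0): Q x + c + A^T lambda = 0.
Primal feasibility: A x = b.

This gives the KKT block system:
  [ Q   A^T ] [ x     ]   [-c ]
  [ A    0  ] [ lambda ] = [ b ]

Solving the linear system:
  x*      = (-2.3875, -0.8375)
  lambda* = (4.7)
  f(x*)   = 11.9938

x* = (-2.3875, -0.8375), lambda* = (4.7)


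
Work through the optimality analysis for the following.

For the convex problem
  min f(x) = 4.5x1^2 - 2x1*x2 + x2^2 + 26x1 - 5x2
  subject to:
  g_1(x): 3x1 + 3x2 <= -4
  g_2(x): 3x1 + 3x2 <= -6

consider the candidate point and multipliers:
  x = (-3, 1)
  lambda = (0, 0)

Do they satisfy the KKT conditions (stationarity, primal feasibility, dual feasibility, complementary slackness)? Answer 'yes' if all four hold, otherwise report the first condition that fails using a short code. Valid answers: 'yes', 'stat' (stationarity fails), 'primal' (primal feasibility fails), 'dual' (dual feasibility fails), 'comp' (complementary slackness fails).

Gradient of f: grad f(x) = Q x + c = (-3, 3)
Constraint values g_i(x) = a_i^T x - b_i:
  g_1((-3, 1)) = -2
  g_2((-3, 1)) = 0
Stationarity residual: grad f(x) + sum_i lambda_i a_i = (-3, 3)
  -> stationarity FAILS
Primal feasibility (all g_i <= 0): OK
Dual feasibility (all lambda_i >= 0): OK
Complementary slackness (lambda_i * g_i(x) = 0 for all i): OK

Verdict: the first failing condition is stationarity -> stat.

stat


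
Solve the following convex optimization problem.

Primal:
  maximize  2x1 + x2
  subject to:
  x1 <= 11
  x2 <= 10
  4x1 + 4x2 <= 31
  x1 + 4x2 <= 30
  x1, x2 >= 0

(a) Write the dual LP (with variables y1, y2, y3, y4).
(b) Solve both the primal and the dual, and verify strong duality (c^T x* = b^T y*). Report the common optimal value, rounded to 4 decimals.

The standard primal-dual pair for 'max c^T x s.t. A x <= b, x >= 0' is:
  Dual:  min b^T y  s.t.  A^T y >= c,  y >= 0.

So the dual LP is:
  minimize  11y1 + 10y2 + 31y3 + 30y4
  subject to:
    y1 + 4y3 + y4 >= 2
    y2 + 4y3 + 4y4 >= 1
    y1, y2, y3, y4 >= 0

Solving the primal: x* = (7.75, 0).
  primal value c^T x* = 15.5.
Solving the dual: y* = (0, 0, 0.5, 0).
  dual value b^T y* = 15.5.
Strong duality: c^T x* = b^T y*. Confirmed.

15.5


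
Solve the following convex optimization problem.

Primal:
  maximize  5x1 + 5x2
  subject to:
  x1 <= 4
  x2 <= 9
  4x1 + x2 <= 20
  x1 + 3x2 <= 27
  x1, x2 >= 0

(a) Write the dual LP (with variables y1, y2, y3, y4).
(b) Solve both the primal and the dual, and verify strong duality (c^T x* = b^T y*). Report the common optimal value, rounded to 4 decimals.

The standard primal-dual pair for 'max c^T x s.t. A x <= b, x >= 0' is:
  Dual:  min b^T y  s.t.  A^T y >= c,  y >= 0.

So the dual LP is:
  minimize  4y1 + 9y2 + 20y3 + 27y4
  subject to:
    y1 + 4y3 + y4 >= 5
    y2 + y3 + 3y4 >= 5
    y1, y2, y3, y4 >= 0

Solving the primal: x* = (3, 8).
  primal value c^T x* = 55.
Solving the dual: y* = (0, 0, 0.9091, 1.3636).
  dual value b^T y* = 55.
Strong duality: c^T x* = b^T y*. Confirmed.

55


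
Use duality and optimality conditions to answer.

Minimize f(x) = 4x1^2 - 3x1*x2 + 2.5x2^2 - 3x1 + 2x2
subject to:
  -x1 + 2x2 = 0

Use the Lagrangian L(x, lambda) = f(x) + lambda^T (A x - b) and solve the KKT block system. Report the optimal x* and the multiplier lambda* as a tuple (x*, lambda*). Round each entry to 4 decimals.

Form the Lagrangian:
  L(x, lambda) = (1/2) x^T Q x + c^T x + lambda^T (A x - b)
Stationarity (grad_x L = 0): Q x + c + A^T lambda = 0.
Primal feasibility: A x = b.

This gives the KKT block system:
  [ Q   A^T ] [ x     ]   [-c ]
  [ A    0  ] [ lambda ] = [ b ]

Solving the linear system:
  x*      = (0.32, 0.16)
  lambda* = (-0.92)
  f(x*)   = -0.32

x* = (0.32, 0.16), lambda* = (-0.92)


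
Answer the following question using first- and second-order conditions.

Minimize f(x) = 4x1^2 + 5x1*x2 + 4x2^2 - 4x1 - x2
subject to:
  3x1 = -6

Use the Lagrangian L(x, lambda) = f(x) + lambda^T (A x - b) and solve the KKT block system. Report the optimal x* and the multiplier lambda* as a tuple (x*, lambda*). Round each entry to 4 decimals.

Form the Lagrangian:
  L(x, lambda) = (1/2) x^T Q x + c^T x + lambda^T (A x - b)
Stationarity (grad_x L = 0): Q x + c + A^T lambda = 0.
Primal feasibility: A x = b.

This gives the KKT block system:
  [ Q   A^T ] [ x     ]   [-c ]
  [ A    0  ] [ lambda ] = [ b ]

Solving the linear system:
  x*      = (-2, 1.375)
  lambda* = (4.375)
  f(x*)   = 16.4375

x* = (-2, 1.375), lambda* = (4.375)


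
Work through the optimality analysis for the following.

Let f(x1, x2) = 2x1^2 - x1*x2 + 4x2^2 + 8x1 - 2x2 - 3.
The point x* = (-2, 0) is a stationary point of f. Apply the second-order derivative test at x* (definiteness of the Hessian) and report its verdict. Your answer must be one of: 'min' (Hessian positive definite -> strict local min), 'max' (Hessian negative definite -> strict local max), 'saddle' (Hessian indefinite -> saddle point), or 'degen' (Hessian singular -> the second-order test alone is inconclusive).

Compute the Hessian H = grad^2 f:
  H = [[4, -1], [-1, 8]]
Verify stationarity: grad f(x*) = H x* + g = (0, 0).
Eigenvalues of H: 3.7639, 8.2361.
Both eigenvalues > 0, so H is positive definite -> x* is a strict local min.

min


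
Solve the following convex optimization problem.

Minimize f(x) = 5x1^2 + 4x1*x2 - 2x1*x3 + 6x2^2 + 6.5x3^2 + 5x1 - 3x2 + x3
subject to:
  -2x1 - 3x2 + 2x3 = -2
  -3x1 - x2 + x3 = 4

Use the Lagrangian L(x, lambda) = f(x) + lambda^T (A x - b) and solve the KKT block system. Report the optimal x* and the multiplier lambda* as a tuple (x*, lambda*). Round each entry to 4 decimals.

Form the Lagrangian:
  L(x, lambda) = (1/2) x^T Q x + c^T x + lambda^T (A x - b)
Stationarity (grad_x L = 0): Q x + c + A^T lambda = 0.
Primal feasibility: A x = b.

This gives the KKT block system:
  [ Q   A^T ] [ x     ]   [-c ]
  [ A    0  ] [ lambda ] = [ b ]

Solving the linear system:
  x*      = (-2.0949, 1.6204, -0.6643)
  lambda* = (4.6192, -5.7924)
  f(x*)   = 8.204

x* = (-2.0949, 1.6204, -0.6643), lambda* = (4.6192, -5.7924)


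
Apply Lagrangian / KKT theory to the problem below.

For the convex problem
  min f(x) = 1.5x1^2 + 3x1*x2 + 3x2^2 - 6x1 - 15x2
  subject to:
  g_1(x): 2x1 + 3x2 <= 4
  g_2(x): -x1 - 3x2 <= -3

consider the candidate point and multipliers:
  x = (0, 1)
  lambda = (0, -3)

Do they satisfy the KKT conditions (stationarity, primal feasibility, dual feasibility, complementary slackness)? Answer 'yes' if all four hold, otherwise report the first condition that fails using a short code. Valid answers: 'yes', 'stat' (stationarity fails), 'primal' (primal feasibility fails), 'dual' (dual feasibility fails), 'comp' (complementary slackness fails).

Gradient of f: grad f(x) = Q x + c = (-3, -9)
Constraint values g_i(x) = a_i^T x - b_i:
  g_1((0, 1)) = -1
  g_2((0, 1)) = 0
Stationarity residual: grad f(x) + sum_i lambda_i a_i = (0, 0)
  -> stationarity OK
Primal feasibility (all g_i <= 0): OK
Dual feasibility (all lambda_i >= 0): FAILS
Complementary slackness (lambda_i * g_i(x) = 0 for all i): OK

Verdict: the first failing condition is dual_feasibility -> dual.

dual


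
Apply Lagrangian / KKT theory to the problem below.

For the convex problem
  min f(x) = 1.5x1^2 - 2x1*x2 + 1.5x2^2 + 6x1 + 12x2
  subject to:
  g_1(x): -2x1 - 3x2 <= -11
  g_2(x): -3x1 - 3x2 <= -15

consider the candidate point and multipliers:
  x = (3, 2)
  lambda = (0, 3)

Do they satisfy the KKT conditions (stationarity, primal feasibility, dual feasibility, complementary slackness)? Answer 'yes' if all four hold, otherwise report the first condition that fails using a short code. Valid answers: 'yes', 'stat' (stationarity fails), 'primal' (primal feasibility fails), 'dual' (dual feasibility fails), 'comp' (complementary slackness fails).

Gradient of f: grad f(x) = Q x + c = (11, 12)
Constraint values g_i(x) = a_i^T x - b_i:
  g_1((3, 2)) = -1
  g_2((3, 2)) = 0
Stationarity residual: grad f(x) + sum_i lambda_i a_i = (2, 3)
  -> stationarity FAILS
Primal feasibility (all g_i <= 0): OK
Dual feasibility (all lambda_i >= 0): OK
Complementary slackness (lambda_i * g_i(x) = 0 for all i): OK

Verdict: the first failing condition is stationarity -> stat.

stat


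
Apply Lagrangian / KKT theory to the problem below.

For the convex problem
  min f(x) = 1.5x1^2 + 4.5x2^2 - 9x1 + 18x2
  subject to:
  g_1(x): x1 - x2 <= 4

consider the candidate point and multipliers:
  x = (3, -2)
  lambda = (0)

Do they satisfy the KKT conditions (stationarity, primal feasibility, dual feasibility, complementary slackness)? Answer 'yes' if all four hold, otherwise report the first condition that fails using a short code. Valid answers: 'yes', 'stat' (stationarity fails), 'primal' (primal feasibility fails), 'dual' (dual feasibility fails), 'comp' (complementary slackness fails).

Gradient of f: grad f(x) = Q x + c = (0, 0)
Constraint values g_i(x) = a_i^T x - b_i:
  g_1((3, -2)) = 1
Stationarity residual: grad f(x) + sum_i lambda_i a_i = (0, 0)
  -> stationarity OK
Primal feasibility (all g_i <= 0): FAILS
Dual feasibility (all lambda_i >= 0): OK
Complementary slackness (lambda_i * g_i(x) = 0 for all i): OK

Verdict: the first failing condition is primal_feasibility -> primal.

primal
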